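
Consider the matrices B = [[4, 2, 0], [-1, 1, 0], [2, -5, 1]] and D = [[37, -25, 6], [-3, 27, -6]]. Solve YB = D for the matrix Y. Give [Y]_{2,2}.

-5

B is on the right of Y, so right-multiply by B⁻¹: Y = DB⁻¹.
det B = 6, so B⁻¹ = [[1/6, -1/3, 0], [1/6, 2/3, 0], [1/2, 4, 1]].
Y = DB⁻¹ = [[37, -25, 6], [-3, 27, -6]] · [[1/6, -1/3, 0], [1/6, 2/3, 0], [1/2, 4, 1]] = [[5, -5, 6], [1, -5, -6]].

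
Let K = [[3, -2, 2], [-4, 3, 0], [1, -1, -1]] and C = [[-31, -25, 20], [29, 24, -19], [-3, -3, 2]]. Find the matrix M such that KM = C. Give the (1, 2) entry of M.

-3

Left-multiplying both sides by K⁻¹ gives M = K⁻¹C.
K has determinant 1; K⁻¹ = [[-3, -4, -6], [-4, -5, -8], [1, 1, 1]].
M = K⁻¹C = [[-3, -4, -6], [-4, -5, -8], [1, 1, 1]] · [[-31, -25, 20], [29, 24, -19], [-3, -3, 2]] = [[-5, -3, 4], [3, 4, -1], [-5, -4, 3]].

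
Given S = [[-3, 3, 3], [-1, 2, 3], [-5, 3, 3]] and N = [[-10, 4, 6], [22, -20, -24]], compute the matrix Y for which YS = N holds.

Right-multiplying both sides by S⁻¹ gives Y = NS⁻¹.
det S = -6, so S⁻¹ = [[1/2, 0, -1/2], [2, -1, -1], [-7/6, 1, 1/2]].
Y = NS⁻¹ = [[-10, 4, 6], [22, -20, -24]] · [[1/2, 0, -1/2], [2, -1, -1], [-7/6, 1, 1/2]] = [[-4, 2, 4], [-1, -4, -3]].

Y = [[-4, 2, 4], [-1, -4, -3]]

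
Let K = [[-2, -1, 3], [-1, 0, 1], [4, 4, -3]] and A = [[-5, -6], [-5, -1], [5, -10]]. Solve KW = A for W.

Since K multiplies W on the left, W = K⁻¹A.
det K = -5; the adjugate gives K⁻¹ = [[4/5, -9/5, 1/5], [-1/5, 6/5, 1/5], [4/5, -4/5, 1/5]].
W = K⁻¹A = [[4/5, -9/5, 1/5], [-1/5, 6/5, 1/5], [4/5, -4/5, 1/5]] · [[-5, -6], [-5, -1], [5, -10]] = [[6, -5], [-4, -2], [1, -6]].

W = [[6, -5], [-4, -2], [1, -6]]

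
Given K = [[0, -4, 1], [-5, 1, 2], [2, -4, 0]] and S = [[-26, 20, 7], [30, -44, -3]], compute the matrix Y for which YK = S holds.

Since K sits to the right of Y, Y = SK⁻¹.
K has determinant 2; K⁻¹ = [[4, -2, -9/2], [2, -1, -5/2], [9, -4, -10]].
Y = SK⁻¹ = [[-26, 20, 7], [30, -44, -3]] · [[4, -2, -9/2], [2, -1, -5/2], [9, -4, -10]] = [[-1, 4, -3], [5, -4, 5]].

Y = [[-1, 4, -3], [5, -4, 5]]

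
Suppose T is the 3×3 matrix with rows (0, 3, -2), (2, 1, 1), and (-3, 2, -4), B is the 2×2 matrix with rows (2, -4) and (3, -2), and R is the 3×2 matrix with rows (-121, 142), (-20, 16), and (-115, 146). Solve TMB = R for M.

Isolating M: multiply by T⁻¹ from the left and B⁻¹ from the right, so M = T⁻¹RB⁻¹.
det T = 1, so T⁻¹ = [[-6, 8, 5], [5, -6, -4], [7, -9, -6]].
B has determinant 8; B⁻¹ = [[-1/4, 1/2], [-3/8, 1/4]].
T⁻¹R = [[-9, 6], [-25, 30], [23, -26]].
M = (T⁻¹R)B⁻¹ = [[0, -3], [-5, -5], [4, 5]].

M = [[0, -3], [-5, -5], [4, 5]]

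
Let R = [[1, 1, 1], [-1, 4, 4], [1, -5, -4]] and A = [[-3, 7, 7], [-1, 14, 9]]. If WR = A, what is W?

W = [[-1, 2, 0], [1, -3, -5]]

Since R sits to the right of W, W = AR⁻¹.
det R = 5; the adjugate gives R⁻¹ = [[4/5, -1/5, 0], [0, -1, -1], [1/5, 6/5, 1]].
W = AR⁻¹ = [[-3, 7, 7], [-1, 14, 9]] · [[4/5, -1/5, 0], [0, -1, -1], [1/5, 6/5, 1]] = [[-1, 2, 0], [1, -3, -5]].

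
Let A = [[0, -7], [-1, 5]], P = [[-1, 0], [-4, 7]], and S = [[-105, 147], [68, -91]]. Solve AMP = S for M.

Isolating M: multiply by A⁻¹ from the left and P⁻¹ from the right, so M = A⁻¹SP⁻¹.
A has determinant -7; A⁻¹ = [[-5/7, -1], [-1/7, 0]].
det P = -7, so P⁻¹ = [[-1, 0], [-4/7, 1/7]].
A⁻¹S = [[7, -14], [15, -21]].
M = (A⁻¹S)P⁻¹ = [[1, -2], [-3, -3]].

M = [[1, -2], [-3, -3]]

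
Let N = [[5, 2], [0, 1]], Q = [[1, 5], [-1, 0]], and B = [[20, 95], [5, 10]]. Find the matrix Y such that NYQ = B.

Y = [[3, 1], [2, -3]]

Left-multiply by N⁻¹ and right-multiply by Q⁻¹: Y = N⁻¹BQ⁻¹.
N has determinant 5; N⁻¹ = [[1/5, -2/5], [0, 1]].
det Q = 5; the adjugate gives Q⁻¹ = [[0, -1], [1/5, 1/5]].
N⁻¹B = [[2, 15], [5, 10]].
Y = (N⁻¹B)Q⁻¹ = [[3, 1], [2, -3]].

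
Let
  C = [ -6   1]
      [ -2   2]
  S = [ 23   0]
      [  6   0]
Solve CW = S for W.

W = [[-4, 0], [-1, 0]]

Since C multiplies W on the left, W = C⁻¹S.
det C = -10; the adjugate gives C⁻¹ = [[-1/5, 1/10], [-1/5, 3/5]].
W = C⁻¹S = [[-1/5, 1/10], [-1/5, 3/5]] · [[23, 0], [6, 0]] = [[-4, 0], [-1, 0]].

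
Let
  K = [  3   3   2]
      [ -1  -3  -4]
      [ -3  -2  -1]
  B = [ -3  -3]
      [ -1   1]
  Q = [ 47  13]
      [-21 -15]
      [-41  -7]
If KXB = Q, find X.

Isolating X: multiply by K⁻¹ from the left and B⁻¹ from the right, so X = K⁻¹QB⁻¹.
K has determinant 4; K⁻¹ = [[-5/4, -1/4, -3/2], [11/4, 3/4, 5/2], [-7/4, -3/4, -3/2]].
B has determinant -6; B⁻¹ = [[-1/6, -1/2], [-1/6, 1/2]].
K⁻¹Q = [[8, -2], [11, 7], [-5, -1]].
X = (K⁻¹Q)B⁻¹ = [[-1, -5], [-3, -2], [1, 2]].

X = [[-1, -5], [-3, -2], [1, 2]]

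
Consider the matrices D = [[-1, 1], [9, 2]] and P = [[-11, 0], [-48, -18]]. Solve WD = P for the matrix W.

W = [[2, -1], [-6, -6]]

D is on the right of W, so right-multiply by D⁻¹: W = PD⁻¹.
det D = -11; the adjugate gives D⁻¹ = [[-2/11, 1/11], [9/11, 1/11]].
W = PD⁻¹ = [[-11, 0], [-48, -18]] · [[-2/11, 1/11], [9/11, 1/11]] = [[2, -1], [-6, -6]].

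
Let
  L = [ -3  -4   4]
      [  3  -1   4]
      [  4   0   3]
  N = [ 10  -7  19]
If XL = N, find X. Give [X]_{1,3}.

1

Since L sits to the right of X, X = NL⁻¹.
L has determinant -3; L⁻¹ = [[1, -4, 4], [-7/3, 25/3, -8], [-4/3, 16/3, -5]].
X = NL⁻¹ = [[10, -7, 19]] · [[1, -4, 4], [-7/3, 25/3, -8], [-4/3, 16/3, -5]] = [[1, 3, 1]].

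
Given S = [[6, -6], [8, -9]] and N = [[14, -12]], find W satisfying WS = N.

Right-multiplying both sides by S⁻¹ gives W = NS⁻¹.
S has determinant -6; S⁻¹ = [[3/2, -1], [4/3, -1]].
W = NS⁻¹ = [[14, -12]] · [[3/2, -1], [4/3, -1]] = [[5, -2]].

W = [[5, -2]]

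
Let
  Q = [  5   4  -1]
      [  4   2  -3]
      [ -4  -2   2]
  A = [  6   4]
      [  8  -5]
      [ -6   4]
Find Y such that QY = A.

Left-multiplying both sides by Q⁻¹ gives Y = Q⁻¹A.
Q has determinant 6; Q⁻¹ = [[-1/3, -1, -5/3], [2/3, 1, 11/6], [0, -1, -1]].
Y = Q⁻¹A = [[-1/3, -1, -5/3], [2/3, 1, 11/6], [0, -1, -1]] · [[6, 4], [8, -5], [-6, 4]] = [[0, -3], [1, 5], [-2, 1]].

Y = [[0, -3], [1, 5], [-2, 1]]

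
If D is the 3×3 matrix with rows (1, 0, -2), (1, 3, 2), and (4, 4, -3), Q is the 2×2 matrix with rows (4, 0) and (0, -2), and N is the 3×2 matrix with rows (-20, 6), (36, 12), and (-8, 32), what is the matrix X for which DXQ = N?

Left-multiply by D⁻¹ and right-multiply by Q⁻¹: X = D⁻¹NQ⁻¹.
det D = -1; the adjugate gives D⁻¹ = [[17, 8, -6], [-11, -5, 4], [8, 4, -3]].
Q has determinant -8; Q⁻¹ = [[1/4, 0], [0, -1/2]].
D⁻¹N = [[-4, 6], [8, 2], [8, 0]].
X = (D⁻¹N)Q⁻¹ = [[-1, -3], [2, -1], [2, 0]].

X = [[-1, -3], [2, -1], [2, 0]]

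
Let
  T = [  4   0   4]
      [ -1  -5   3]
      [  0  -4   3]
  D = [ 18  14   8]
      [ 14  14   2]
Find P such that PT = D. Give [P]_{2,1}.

Right-multiplying both sides by T⁻¹ gives P = DT⁻¹.
T has determinant 4; T⁻¹ = [[-3/4, -4, 5], [3/4, 3, -4], [1, 4, -5]].
P = DT⁻¹ = [[18, 14, 8], [14, 14, 2]] · [[-3/4, -4, 5], [3/4, 3, -4], [1, 4, -5]] = [[5, 2, -6], [2, -6, 4]].

2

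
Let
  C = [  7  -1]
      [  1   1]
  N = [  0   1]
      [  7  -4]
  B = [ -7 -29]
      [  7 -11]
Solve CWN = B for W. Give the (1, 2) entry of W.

Isolating W: multiply by C⁻¹ from the left and N⁻¹ from the right, so W = C⁻¹BN⁻¹.
C has determinant 8; C⁻¹ = [[1/8, 1/8], [-1/8, 7/8]].
N has determinant -7; N⁻¹ = [[4/7, 1/7], [1, 0]].
C⁻¹B = [[0, -5], [7, -6]].
W = (C⁻¹B)N⁻¹ = [[-5, 0], [-2, 1]].

0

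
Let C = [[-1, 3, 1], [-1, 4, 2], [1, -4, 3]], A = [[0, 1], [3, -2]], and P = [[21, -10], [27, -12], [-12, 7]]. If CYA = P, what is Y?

Y = C⁻¹PA⁻¹ (apply C⁻¹ on the left and A⁻¹ on the right).
det C = -5, so C⁻¹ = [[-4, 13/5, -2/5], [-1, 4/5, -1/5], [0, 1/5, 1/5]].
det A = -3, so A⁻¹ = [[2/3, 1/3], [1, 0]].
C⁻¹P = [[-9, 6], [3, -1], [3, -1]].
Y = (C⁻¹P)A⁻¹ = [[0, -3], [1, 1], [1, 1]].

Y = [[0, -3], [1, 1], [1, 1]]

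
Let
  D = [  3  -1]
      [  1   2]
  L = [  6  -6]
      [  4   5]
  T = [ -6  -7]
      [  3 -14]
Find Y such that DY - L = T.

DY = T + L = [[0, -13], [7, -9]].
D is on the left of Y, so left-multiply by D⁻¹: Y = D⁻¹(T + L).
det D = 7; the adjugate gives D⁻¹ = [[2/7, 1/7], [-1/7, 3/7]].
Y = D⁻¹(T + L) = [[1, -5], [3, -2]].

Y = [[1, -5], [3, -2]]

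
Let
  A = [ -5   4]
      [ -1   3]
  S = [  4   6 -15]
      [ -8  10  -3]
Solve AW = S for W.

A is on the left of W, so left-multiply by A⁻¹: W = A⁻¹S.
A has determinant -11; A⁻¹ = [[-3/11, 4/11], [-1/11, 5/11]].
W = A⁻¹S = [[-3/11, 4/11], [-1/11, 5/11]] · [[4, 6, -15], [-8, 10, -3]] = [[-4, 2, 3], [-4, 4, 0]].

W = [[-4, 2, 3], [-4, 4, 0]]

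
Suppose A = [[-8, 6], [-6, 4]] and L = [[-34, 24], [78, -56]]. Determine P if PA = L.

P = [[2, 3], [-6, -5]]

Right-multiplying both sides by A⁻¹ gives P = LA⁻¹.
det A = 4, so A⁻¹ = [[1, -3/2], [3/2, -2]].
P = LA⁻¹ = [[-34, 24], [78, -56]] · [[1, -3/2], [3/2, -2]] = [[2, 3], [-6, -5]].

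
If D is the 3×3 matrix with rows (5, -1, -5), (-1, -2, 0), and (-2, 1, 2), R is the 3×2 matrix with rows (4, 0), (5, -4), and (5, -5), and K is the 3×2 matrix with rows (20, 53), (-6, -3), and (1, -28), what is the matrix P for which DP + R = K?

P = [[3, 5], [4, -3], [-1, -5]]

DP = K − R = [[16, 53], [-11, 1], [-4, -23]].
Left-multiplying both sides by D⁻¹ gives P = D⁻¹(K − R).
D has determinant 3; D⁻¹ = [[-4/3, -1, -10/3], [2/3, 0, 5/3], [-5/3, -1, -11/3]].
P = D⁻¹(K − R) = [[3, 5], [4, -3], [-1, -5]].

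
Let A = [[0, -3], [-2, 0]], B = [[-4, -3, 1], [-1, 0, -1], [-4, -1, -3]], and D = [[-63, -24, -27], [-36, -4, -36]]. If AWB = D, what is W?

W = [[1, -2, -5], [-2, -5, -2]]

W = A⁻¹DB⁻¹ (apply A⁻¹ on the left and B⁻¹ on the right).
A has determinant -6; A⁻¹ = [[0, -1/2], [-1/3, 0]].
det B = 2, so B⁻¹ = [[-1/2, -5, 3/2], [1/2, 8, -5/2], [1/2, 4, -3/2]].
A⁻¹D = [[18, 2, 18], [21, 8, 9]].
W = (A⁻¹D)B⁻¹ = [[1, -2, -5], [-2, -5, -2]].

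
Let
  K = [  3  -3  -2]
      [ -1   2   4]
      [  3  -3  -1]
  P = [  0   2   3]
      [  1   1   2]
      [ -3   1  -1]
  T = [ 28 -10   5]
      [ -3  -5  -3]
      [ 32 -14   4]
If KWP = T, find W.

W = [[1, -1, -2], [2, -1, 2], [2, -5, -3]]

Left-multiply by K⁻¹ and right-multiply by P⁻¹: W = K⁻¹TP⁻¹.
K has determinant 3; K⁻¹ = [[10/3, 1, -8/3], [11/3, 1, -10/3], [-1, 0, 1]].
det P = 2, so P⁻¹ = [[-3/2, 5/2, 1/2], [-5/2, 9/2, 3/2], [2, -3, -1]].
K⁻¹T = [[5, -1, 3], [-7, 5, 2], [4, -4, -1]].
W = (K⁻¹T)P⁻¹ = [[1, -1, -2], [2, -1, 2], [2, -5, -3]].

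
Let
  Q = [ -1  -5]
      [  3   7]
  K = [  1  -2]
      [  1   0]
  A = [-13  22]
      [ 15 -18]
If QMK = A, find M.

Isolating M: multiply by Q⁻¹ from the left and K⁻¹ from the right, so M = Q⁻¹AK⁻¹.
Q has determinant 8; Q⁻¹ = [[7/8, 5/8], [-3/8, -1/8]].
det K = 2, so K⁻¹ = [[0, 1], [-1/2, 1/2]].
Q⁻¹A = [[-2, 8], [3, -6]].
M = (Q⁻¹A)K⁻¹ = [[-4, 2], [3, 0]].

M = [[-4, 2], [3, 0]]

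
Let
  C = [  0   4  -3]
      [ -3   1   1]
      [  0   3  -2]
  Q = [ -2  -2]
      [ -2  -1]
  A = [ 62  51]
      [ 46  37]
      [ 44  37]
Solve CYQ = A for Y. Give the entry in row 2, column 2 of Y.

1

Isolating Y: multiply by C⁻¹ from the left and Q⁻¹ from the right, so Y = C⁻¹AQ⁻¹.
det C = 3; the adjugate gives C⁻¹ = [[-5/3, -1/3, 7/3], [-2, 0, 3], [-3, 0, 4]].
Q has determinant -2; Q⁻¹ = [[1/2, -1], [-1, 1]].
C⁻¹A = [[-16, -11], [8, 9], [-10, -5]].
Y = (C⁻¹A)Q⁻¹ = [[3, 5], [-5, 1], [0, 5]].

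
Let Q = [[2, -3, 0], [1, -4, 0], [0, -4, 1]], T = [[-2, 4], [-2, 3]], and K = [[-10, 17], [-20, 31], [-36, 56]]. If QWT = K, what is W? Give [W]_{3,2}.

4

Left-multiply by Q⁻¹ and right-multiply by T⁻¹: W = Q⁻¹KT⁻¹.
Q has determinant -5; Q⁻¹ = [[4/5, -3/5, 0], [1/5, -2/5, 0], [4/5, -8/5, 1]].
det T = 2, so T⁻¹ = [[3/2, -2], [1, -1]].
Q⁻¹K = [[4, -5], [6, -9], [-12, 20]].
W = (Q⁻¹K)T⁻¹ = [[1, -3], [0, -3], [2, 4]].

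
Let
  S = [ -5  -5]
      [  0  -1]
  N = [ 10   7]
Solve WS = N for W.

Right-multiplying both sides by S⁻¹ gives W = NS⁻¹.
det S = 5, so S⁻¹ = [[-1/5, 1], [0, -1]].
W = NS⁻¹ = [[10, 7]] · [[-1/5, 1], [0, -1]] = [[-2, 3]].

W = [[-2, 3]]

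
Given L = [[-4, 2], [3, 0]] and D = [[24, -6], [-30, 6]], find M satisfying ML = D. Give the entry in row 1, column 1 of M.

-3

L is on the right of M, so right-multiply by L⁻¹: M = DL⁻¹.
L has determinant -6; L⁻¹ = [[0, 1/3], [1/2, 2/3]].
M = DL⁻¹ = [[24, -6], [-30, 6]] · [[0, 1/3], [1/2, 2/3]] = [[-3, 4], [3, -6]].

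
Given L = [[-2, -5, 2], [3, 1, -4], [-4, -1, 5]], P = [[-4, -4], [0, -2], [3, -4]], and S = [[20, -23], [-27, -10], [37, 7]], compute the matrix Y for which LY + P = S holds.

LY = S − P = [[24, -19], [-27, -8], [34, 11]].
Since L multiplies Y on the left, Y = L⁻¹(S − P).
L has determinant -5; L⁻¹ = [[-1/5, -23/5, -18/5], [-1/5, 2/5, 2/5], [-1/5, -18/5, -13/5]].
Y = L⁻¹(S − P) = [[-3, 1], [-2, 5], [4, 4]].

Y = [[-3, 1], [-2, 5], [4, 4]]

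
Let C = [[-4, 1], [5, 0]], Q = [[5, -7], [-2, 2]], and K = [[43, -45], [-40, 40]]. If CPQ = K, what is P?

P = C⁻¹KQ⁻¹ (apply C⁻¹ on the left and Q⁻¹ on the right).
det C = -5, so C⁻¹ = [[0, 1/5], [1, 4/5]].
Q has determinant -4; Q⁻¹ = [[-1/2, -7/4], [-1/2, -5/4]].
C⁻¹K = [[-8, 8], [11, -13]].
P = (C⁻¹K)Q⁻¹ = [[0, 4], [1, -3]].

P = [[0, 4], [1, -3]]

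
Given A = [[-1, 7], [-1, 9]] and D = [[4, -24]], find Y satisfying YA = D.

Since A sits to the right of Y, Y = DA⁻¹.
det A = -2, so A⁻¹ = [[-9/2, 7/2], [-1/2, 1/2]].
Y = DA⁻¹ = [[4, -24]] · [[-9/2, 7/2], [-1/2, 1/2]] = [[-6, 2]].

Y = [[-6, 2]]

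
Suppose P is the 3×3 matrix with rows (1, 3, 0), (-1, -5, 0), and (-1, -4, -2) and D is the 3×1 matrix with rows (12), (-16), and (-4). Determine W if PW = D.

Left-multiplying both sides by P⁻¹ gives W = P⁻¹D.
det P = 4, so P⁻¹ = [[5/2, 3/2, 0], [-1/2, -1/2, 0], [-1/4, 1/4, -1/2]].
W = P⁻¹D = [[5/2, 3/2, 0], [-1/2, -1/2, 0], [-1/4, 1/4, -1/2]] · [[12], [-16], [-4]] = [[6], [2], [-5]].

W = [[6], [2], [-5]]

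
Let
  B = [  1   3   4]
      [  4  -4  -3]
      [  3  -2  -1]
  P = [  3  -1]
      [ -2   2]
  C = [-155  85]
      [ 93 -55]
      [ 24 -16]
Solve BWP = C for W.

Isolating W: multiply by B⁻¹ from the left and P⁻¹ from the right, so W = B⁻¹CP⁻¹.
B has determinant -1; B⁻¹ = [[2, 5, -7], [5, 13, -19], [-4, -11, 16]].
P has determinant 4; P⁻¹ = [[1/2, 1/4], [1/2, 3/4]].
B⁻¹C = [[-13, 7], [-22, 14], [-19, 9]].
W = (B⁻¹C)P⁻¹ = [[-3, 2], [-4, 5], [-5, 2]].

W = [[-3, 2], [-4, 5], [-5, 2]]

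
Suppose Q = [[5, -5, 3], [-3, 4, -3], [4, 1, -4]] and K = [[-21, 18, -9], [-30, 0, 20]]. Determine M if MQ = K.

Right-multiplying both sides by Q⁻¹ gives M = KQ⁻¹.
Q has determinant -2; Q⁻¹ = [[13/2, 17/2, -3/2], [12, 16, -3], [19/2, 25/2, -5/2]].
M = KQ⁻¹ = [[-21, 18, -9], [-30, 0, 20]] · [[13/2, 17/2, -3/2], [12, 16, -3], [19/2, 25/2, -5/2]] = [[-6, -3, 0], [-5, -5, -5]].

M = [[-6, -3, 0], [-5, -5, -5]]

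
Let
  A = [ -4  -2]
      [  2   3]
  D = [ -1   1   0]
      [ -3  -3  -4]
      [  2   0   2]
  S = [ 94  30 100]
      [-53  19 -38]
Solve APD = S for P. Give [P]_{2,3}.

-5

P = A⁻¹SD⁻¹ (apply A⁻¹ on the left and D⁻¹ on the right).
A has determinant -8; A⁻¹ = [[-3/8, -1/4], [1/4, 1/2]].
det D = 4, so D⁻¹ = [[-3/2, -1/2, -1], [-1/2, -1/2, -1], [3/2, 1/2, 3/2]].
A⁻¹S = [[-22, -16, -28], [-3, 17, 6]].
P = (A⁻¹S)D⁻¹ = [[-1, 5, -4], [5, -4, -5]].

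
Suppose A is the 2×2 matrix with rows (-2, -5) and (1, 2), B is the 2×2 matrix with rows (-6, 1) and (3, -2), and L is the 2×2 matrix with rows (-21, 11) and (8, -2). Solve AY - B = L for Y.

Y = [[1, 4], [5, -4]]

AY = L + B = [[-27, 12], [11, -4]].
Left-multiplying both sides by A⁻¹ gives Y = A⁻¹(L + B).
det A = 1, so A⁻¹ = [[2, 5], [-1, -2]].
Y = A⁻¹(L + B) = [[1, 4], [5, -4]].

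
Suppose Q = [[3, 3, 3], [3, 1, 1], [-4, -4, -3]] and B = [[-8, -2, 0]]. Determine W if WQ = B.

W = [[3, -3, 2]]

Q is on the right of W, so right-multiply by Q⁻¹: W = BQ⁻¹.
det Q = -6; the adjugate gives Q⁻¹ = [[-1/6, 1/2, 0], [-5/6, -1/2, -1], [4/3, 0, 1]].
W = BQ⁻¹ = [[-8, -2, 0]] · [[-1/6, 1/2, 0], [-5/6, -1/2, -1], [4/3, 0, 1]] = [[3, -3, 2]].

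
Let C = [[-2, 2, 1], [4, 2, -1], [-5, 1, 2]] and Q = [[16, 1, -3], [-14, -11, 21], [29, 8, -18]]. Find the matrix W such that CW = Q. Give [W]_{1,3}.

3

Since C multiplies W on the left, W = C⁻¹Q.
det C = -2; the adjugate gives C⁻¹ = [[-5/2, 3/2, 2], [3/2, -1/2, -1], [-7, 4, 6]].
W = C⁻¹Q = [[-5/2, 3/2, 2], [3/2, -1/2, -1], [-7, 4, 6]] · [[16, 1, -3], [-14, -11, 21], [29, 8, -18]] = [[-3, -3, 3], [2, -1, 3], [6, -3, -3]].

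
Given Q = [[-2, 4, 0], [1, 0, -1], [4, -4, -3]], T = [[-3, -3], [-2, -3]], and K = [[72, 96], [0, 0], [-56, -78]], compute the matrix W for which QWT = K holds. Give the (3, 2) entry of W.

Left-multiply by Q⁻¹ and right-multiply by T⁻¹: W = Q⁻¹KT⁻¹.
Q has determinant 4; Q⁻¹ = [[-1, 3, -1], [-1/4, 3/2, -1/2], [-1, 2, -1]].
T has determinant 3; T⁻¹ = [[-1, 1], [2/3, -1]].
Q⁻¹K = [[-16, -18], [10, 15], [-16, -18]].
W = (Q⁻¹K)T⁻¹ = [[4, 2], [0, -5], [4, 2]].

2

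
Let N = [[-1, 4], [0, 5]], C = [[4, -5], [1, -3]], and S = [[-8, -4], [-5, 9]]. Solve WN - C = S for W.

W = [[4, -5], [4, -2]]

WN = S + C = [[-4, -9], [-4, 6]].
Right-multiplying both sides by N⁻¹ gives W = (S + C)N⁻¹.
det N = -5, so N⁻¹ = [[-1, 4/5], [0, 1/5]].
W = (S + C)N⁻¹ = [[4, -5], [4, -2]].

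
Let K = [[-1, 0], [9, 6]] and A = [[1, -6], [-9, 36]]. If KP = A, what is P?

K is on the left of P, so left-multiply by K⁻¹: P = K⁻¹A.
det K = -6, so K⁻¹ = [[-1, 0], [3/2, 1/6]].
P = K⁻¹A = [[-1, 0], [3/2, 1/6]] · [[1, -6], [-9, 36]] = [[-1, 6], [0, -3]].

P = [[-1, 6], [0, -3]]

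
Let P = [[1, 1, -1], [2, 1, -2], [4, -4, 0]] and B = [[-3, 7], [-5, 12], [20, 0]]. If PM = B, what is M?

P is on the left of M, so left-multiply by P⁻¹: M = P⁻¹B.
P has determinant -4; P⁻¹ = [[2, -1, 1/4], [2, -1, 0], [3, -2, 1/4]].
M = P⁻¹B = [[2, -1, 1/4], [2, -1, 0], [3, -2, 1/4]] · [[-3, 7], [-5, 12], [20, 0]] = [[4, 2], [-1, 2], [6, -3]].

M = [[4, 2], [-1, 2], [6, -3]]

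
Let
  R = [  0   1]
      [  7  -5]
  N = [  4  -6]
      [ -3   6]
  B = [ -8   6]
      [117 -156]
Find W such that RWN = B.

W = [[2, -1], [-5, -4]]

W = R⁻¹BN⁻¹ (apply R⁻¹ on the left and N⁻¹ on the right).
R has determinant -7; R⁻¹ = [[5/7, 1/7], [1, 0]].
N has determinant 6; N⁻¹ = [[1, 1], [1/2, 2/3]].
R⁻¹B = [[11, -18], [-8, 6]].
W = (R⁻¹B)N⁻¹ = [[2, -1], [-5, -4]].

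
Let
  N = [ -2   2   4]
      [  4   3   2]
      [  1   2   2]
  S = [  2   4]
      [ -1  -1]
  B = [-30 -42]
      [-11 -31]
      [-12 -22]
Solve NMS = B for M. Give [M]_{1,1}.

-3

Isolating M: multiply by N⁻¹ from the left and S⁻¹ from the right, so M = N⁻¹BS⁻¹.
N has determinant 4; N⁻¹ = [[1/2, 1, -2], [-3/2, -2, 5], [5/4, 3/2, -7/2]].
det S = 2, so S⁻¹ = [[-1/2, -2], [1/2, 1]].
N⁻¹B = [[-2, -8], [7, 15], [-12, -22]].
M = (N⁻¹B)S⁻¹ = [[-3, -4], [4, 1], [-5, 2]].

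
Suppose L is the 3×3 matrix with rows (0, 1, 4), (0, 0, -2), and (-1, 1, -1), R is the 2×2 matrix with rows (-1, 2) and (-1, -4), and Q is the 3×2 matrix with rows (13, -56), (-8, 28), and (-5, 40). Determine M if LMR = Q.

M = [[-3, 5], [2, 1], [-5, 1]]

Left-multiply by L⁻¹ and right-multiply by R⁻¹: M = L⁻¹QR⁻¹.
det L = 2, so L⁻¹ = [[1, 5/2, -1], [1, 2, 0], [0, -1/2, 0]].
R has determinant 6; R⁻¹ = [[-2/3, -1/3], [1/6, -1/6]].
L⁻¹Q = [[-2, -26], [-3, 0], [4, -14]].
M = (L⁻¹Q)R⁻¹ = [[-3, 5], [2, 1], [-5, 1]].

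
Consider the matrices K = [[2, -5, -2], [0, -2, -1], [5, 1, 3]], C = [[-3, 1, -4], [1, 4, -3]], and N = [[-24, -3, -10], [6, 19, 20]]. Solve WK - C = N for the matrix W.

W = [[-1, 1, -5], [-4, 0, 3]]

WK = N + C = [[-27, -2, -14], [7, 23, 17]].
Since K sits to the right of W, W = (N + C)K⁻¹.
K has determinant -5; K⁻¹ = [[1, -13/5, -1/5], [1, -16/5, -2/5], [-2, 27/5, 4/5]].
W = (N + C)K⁻¹ = [[-1, 1, -5], [-4, 0, 3]].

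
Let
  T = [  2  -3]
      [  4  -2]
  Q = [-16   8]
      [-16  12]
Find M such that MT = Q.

Right-multiplying both sides by T⁻¹ gives M = QT⁻¹.
det T = 8, so T⁻¹ = [[-1/4, 3/8], [-1/2, 1/4]].
M = QT⁻¹ = [[-16, 8], [-16, 12]] · [[-1/4, 3/8], [-1/2, 1/4]] = [[0, -4], [-2, -3]].

M = [[0, -4], [-2, -3]]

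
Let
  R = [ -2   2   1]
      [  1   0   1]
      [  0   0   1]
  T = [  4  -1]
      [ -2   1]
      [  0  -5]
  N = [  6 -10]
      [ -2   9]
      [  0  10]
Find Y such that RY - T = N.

Y = [[-4, 5], [1, -3], [0, 5]]

RY = N + T = [[10, -11], [-4, 10], [0, 5]].
Left-multiplying both sides by R⁻¹ gives Y = R⁻¹(N + T).
det R = -2, so R⁻¹ = [[0, 1, -1], [1/2, 1, -3/2], [0, 0, 1]].
Y = R⁻¹(N + T) = [[-4, 5], [1, -3], [0, 5]].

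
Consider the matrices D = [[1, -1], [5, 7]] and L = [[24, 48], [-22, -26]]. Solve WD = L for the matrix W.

W = [[-6, 6], [-2, -4]]

Since D sits to the right of W, W = LD⁻¹.
det D = 12, so D⁻¹ = [[7/12, 1/12], [-5/12, 1/12]].
W = LD⁻¹ = [[24, 48], [-22, -26]] · [[7/12, 1/12], [-5/12, 1/12]] = [[-6, 6], [-2, -4]].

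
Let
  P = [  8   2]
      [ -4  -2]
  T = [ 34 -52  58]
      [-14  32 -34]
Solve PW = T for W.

Left-multiplying both sides by P⁻¹ gives W = P⁻¹T.
det P = -8, so P⁻¹ = [[1/4, 1/4], [-1/2, -1]].
W = P⁻¹T = [[1/4, 1/4], [-1/2, -1]] · [[34, -52, 58], [-14, 32, -34]] = [[5, -5, 6], [-3, -6, 5]].

W = [[5, -5, 6], [-3, -6, 5]]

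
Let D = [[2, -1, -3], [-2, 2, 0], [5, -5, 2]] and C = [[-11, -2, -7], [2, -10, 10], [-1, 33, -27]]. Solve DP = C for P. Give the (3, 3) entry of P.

-1

Since D multiplies P on the left, P = D⁻¹C.
det D = 4, so D⁻¹ = [[1, 17/4, 3/2], [1, 19/4, 3/2], [0, 5/4, 1/2]].
P = D⁻¹C = [[1, 17/4, 3/2], [1, 19/4, 3/2], [0, 5/4, 1/2]] · [[-11, -2, -7], [2, -10, 10], [-1, 33, -27]] = [[-4, 5, -5], [-3, 0, 0], [2, 4, -1]].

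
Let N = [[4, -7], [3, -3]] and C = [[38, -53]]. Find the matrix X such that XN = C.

N is on the right of X, so right-multiply by N⁻¹: X = CN⁻¹.
det N = 9, so N⁻¹ = [[-1/3, 7/9], [-1/3, 4/9]].
X = CN⁻¹ = [[38, -53]] · [[-1/3, 7/9], [-1/3, 4/9]] = [[5, 6]].

X = [[5, 6]]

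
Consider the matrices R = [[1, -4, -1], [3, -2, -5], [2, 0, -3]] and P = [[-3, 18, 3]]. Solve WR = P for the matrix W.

W = [[-4, -1, 2]]

Since R sits to the right of W, W = PR⁻¹.
det R = 6, so R⁻¹ = [[1, -2, 3], [-1/6, -1/6, 1/3], [2/3, -4/3, 5/3]].
W = PR⁻¹ = [[-3, 18, 3]] · [[1, -2, 3], [-1/6, -1/6, 1/3], [2/3, -4/3, 5/3]] = [[-4, -1, 2]].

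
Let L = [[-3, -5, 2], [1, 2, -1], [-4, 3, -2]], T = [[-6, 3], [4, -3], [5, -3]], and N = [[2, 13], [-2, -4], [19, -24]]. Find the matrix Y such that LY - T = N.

LY = N + T = [[-4, 16], [2, -7], [24, -27]].
L is on the left of Y, so left-multiply by L⁻¹: Y = L⁻¹(N + T).
det L = -5, so L⁻¹ = [[1/5, 4/5, -1/5], [-6/5, -14/5, 1/5], [-11/5, -29/5, 1/5]].
Y = L⁻¹(N + T) = [[-4, 3], [4, -5], [2, 0]].

Y = [[-4, 3], [4, -5], [2, 0]]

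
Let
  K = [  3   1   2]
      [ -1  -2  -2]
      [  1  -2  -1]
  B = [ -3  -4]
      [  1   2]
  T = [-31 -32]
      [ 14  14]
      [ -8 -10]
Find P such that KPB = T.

P = [[3, 5], [-2, 3], [4, -2]]

P = K⁻¹TB⁻¹ (apply K⁻¹ on the left and B⁻¹ on the right).
det K = -1, so K⁻¹ = [[2, 3, -2], [3, 5, -4], [-4, -7, 5]].
B has determinant -2; B⁻¹ = [[-1, -2], [1/2, 3/2]].
K⁻¹T = [[-4, -2], [9, 14], [-14, -20]].
P = (K⁻¹T)B⁻¹ = [[3, 5], [-2, 3], [4, -2]].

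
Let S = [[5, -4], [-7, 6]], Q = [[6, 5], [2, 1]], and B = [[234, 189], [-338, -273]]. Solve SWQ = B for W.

W = S⁻¹BQ⁻¹ (apply S⁻¹ on the left and Q⁻¹ on the right).
det S = 2; the adjugate gives S⁻¹ = [[3, 2], [7/2, 5/2]].
det Q = -4, so Q⁻¹ = [[-1/4, 5/4], [1/2, -3/2]].
S⁻¹B = [[26, 21], [-26, -21]].
W = (S⁻¹B)Q⁻¹ = [[4, 1], [-4, -1]].

W = [[4, 1], [-4, -1]]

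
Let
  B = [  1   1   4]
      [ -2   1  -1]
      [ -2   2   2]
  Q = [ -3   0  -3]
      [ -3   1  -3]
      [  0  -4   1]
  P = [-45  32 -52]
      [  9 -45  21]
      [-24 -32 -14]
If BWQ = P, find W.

W = B⁻¹PQ⁻¹ (apply B⁻¹ on the left and Q⁻¹ on the right).
det B = 2, so B⁻¹ = [[2, 3, -5/2], [3, 5, -7/2], [-1, -2, 3/2]].
det Q = -3, so Q⁻¹ = [[11/3, -4, -1], [-1, 1, 0], [-4, 4, 1]].
B⁻¹P = [[-3, 9, -6], [-6, -17, -2], [-9, 10, -11]].
W = (B⁻¹P)Q⁻¹ = [[4, -3, -3], [3, -1, 4], [1, 2, -2]].

W = [[4, -3, -3], [3, -1, 4], [1, 2, -2]]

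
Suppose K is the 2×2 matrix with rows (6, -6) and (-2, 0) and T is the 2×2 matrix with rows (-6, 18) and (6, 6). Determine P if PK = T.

Right-multiplying both sides by K⁻¹ gives P = TK⁻¹.
det K = -12, so K⁻¹ = [[0, -1/2], [-1/6, -1/2]].
P = TK⁻¹ = [[-6, 18], [6, 6]] · [[0, -1/2], [-1/6, -1/2]] = [[-3, -6], [-1, -6]].

P = [[-3, -6], [-1, -6]]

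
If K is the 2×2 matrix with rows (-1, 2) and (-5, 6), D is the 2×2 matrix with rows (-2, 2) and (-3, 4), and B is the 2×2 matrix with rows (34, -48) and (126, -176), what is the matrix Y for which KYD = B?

Y = [[0, 4], [2, -5]]

Isolating Y: multiply by K⁻¹ from the left and D⁻¹ from the right, so Y = K⁻¹BD⁻¹.
det K = 4, so K⁻¹ = [[3/2, -1/2], [5/4, -1/4]].
D has determinant -2; D⁻¹ = [[-2, 1], [-3/2, 1]].
K⁻¹B = [[-12, 16], [11, -16]].
Y = (K⁻¹B)D⁻¹ = [[0, 4], [2, -5]].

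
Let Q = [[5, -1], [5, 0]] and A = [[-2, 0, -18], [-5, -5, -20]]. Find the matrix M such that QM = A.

M = [[-1, -1, -4], [-3, -5, -2]]

Since Q multiplies M on the left, M = Q⁻¹A.
det Q = 5; the adjugate gives Q⁻¹ = [[0, 1/5], [-1, 1]].
M = Q⁻¹A = [[0, 1/5], [-1, 1]] · [[-2, 0, -18], [-5, -5, -20]] = [[-1, -1, -4], [-3, -5, -2]].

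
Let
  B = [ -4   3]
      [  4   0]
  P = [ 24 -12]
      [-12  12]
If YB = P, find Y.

Since B sits to the right of Y, Y = PB⁻¹.
det B = -12; the adjugate gives B⁻¹ = [[0, 1/4], [1/3, 1/3]].
Y = PB⁻¹ = [[24, -12], [-12, 12]] · [[0, 1/4], [1/3, 1/3]] = [[-4, 2], [4, 1]].

Y = [[-4, 2], [4, 1]]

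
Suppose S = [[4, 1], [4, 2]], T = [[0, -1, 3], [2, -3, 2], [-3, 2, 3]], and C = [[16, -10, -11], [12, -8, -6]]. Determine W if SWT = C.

W = S⁻¹CT⁻¹ (apply S⁻¹ on the left and T⁻¹ on the right).
S has determinant 4; S⁻¹ = [[1/2, -1/4], [-1, 1]].
det T = -3; the adjugate gives T⁻¹ = [[13/3, -3, -7/3], [4, -3, -2], [5/3, -1, -2/3]].
S⁻¹C = [[5, -3, -4], [-4, 2, 5]].
W = (S⁻¹C)T⁻¹ = [[3, -2, -3], [-1, 1, 2]].

W = [[3, -2, -3], [-1, 1, 2]]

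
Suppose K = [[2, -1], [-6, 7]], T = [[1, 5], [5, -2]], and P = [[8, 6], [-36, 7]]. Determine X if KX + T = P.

KX = P − T = [[7, 1], [-41, 9]].
Left-multiplying both sides by K⁻¹ gives X = K⁻¹(P − T).
K has determinant 8; K⁻¹ = [[7/8, 1/8], [3/4, 1/4]].
X = K⁻¹(P − T) = [[1, 2], [-5, 3]].

X = [[1, 2], [-5, 3]]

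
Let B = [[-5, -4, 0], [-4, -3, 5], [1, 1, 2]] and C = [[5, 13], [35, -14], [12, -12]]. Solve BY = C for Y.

Y = [[-5, -5], [5, 3], [6, -5]]

Since B multiplies Y on the left, Y = B⁻¹C.
B has determinant 3; B⁻¹ = [[-11/3, 8/3, -20/3], [13/3, -10/3, 25/3], [-1/3, 1/3, -1/3]].
Y = B⁻¹C = [[-11/3, 8/3, -20/3], [13/3, -10/3, 25/3], [-1/3, 1/3, -1/3]] · [[5, 13], [35, -14], [12, -12]] = [[-5, -5], [5, 3], [6, -5]].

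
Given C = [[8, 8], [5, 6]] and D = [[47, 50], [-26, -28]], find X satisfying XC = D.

C is on the right of X, so right-multiply by C⁻¹: X = DC⁻¹.
det C = 8; the adjugate gives C⁻¹ = [[3/4, -1], [-5/8, 1]].
X = DC⁻¹ = [[47, 50], [-26, -28]] · [[3/4, -1], [-5/8, 1]] = [[4, 3], [-2, -2]].

X = [[4, 3], [-2, -2]]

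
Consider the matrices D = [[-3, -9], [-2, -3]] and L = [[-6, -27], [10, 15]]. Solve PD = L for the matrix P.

P = [[4, -3], [0, -5]]

D is on the right of P, so right-multiply by D⁻¹: P = LD⁻¹.
det D = -9, so D⁻¹ = [[1/3, -1], [-2/9, 1/3]].
P = LD⁻¹ = [[-6, -27], [10, 15]] · [[1/3, -1], [-2/9, 1/3]] = [[4, -3], [0, -5]].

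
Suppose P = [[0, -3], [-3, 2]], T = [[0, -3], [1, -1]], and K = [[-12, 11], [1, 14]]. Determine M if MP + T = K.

M = [[-2, 4], [-5, 0]]

MP = K − T = [[-12, 14], [0, 15]].
Right-multiplying both sides by P⁻¹ gives M = (K − T)P⁻¹.
det P = -9, so P⁻¹ = [[-2/9, -1/3], [-1/3, 0]].
M = (K − T)P⁻¹ = [[-2, 4], [-5, 0]].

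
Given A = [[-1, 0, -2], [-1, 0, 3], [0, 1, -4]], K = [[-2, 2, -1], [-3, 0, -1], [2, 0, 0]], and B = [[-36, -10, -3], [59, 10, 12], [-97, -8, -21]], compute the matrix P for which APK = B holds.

P = A⁻¹BK⁻¹ (apply A⁻¹ on the left and K⁻¹ on the right).
det A = 5; the adjugate gives A⁻¹ = [[-3/5, -2/5, 0], [-4/5, 4/5, 1], [-1/5, 1/5, 0]].
det K = -4, so K⁻¹ = [[0, 0, 1/2], [1/2, -1/2, -1/4], [0, -1, -3/2]].
A⁻¹B = [[-2, 2, -3], [-21, 8, -9], [19, 4, 3]].
P = (A⁻¹B)K⁻¹ = [[1, 2, 3], [4, 5, 1], [2, -5, 4]].

P = [[1, 2, 3], [4, 5, 1], [2, -5, 4]]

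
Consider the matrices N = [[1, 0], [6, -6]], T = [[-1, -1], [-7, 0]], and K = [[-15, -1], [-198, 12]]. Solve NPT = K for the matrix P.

Left-multiply by N⁻¹ and right-multiply by T⁻¹: P = N⁻¹KT⁻¹.
det N = -6, so N⁻¹ = [[1, 0], [1, -1/6]].
det T = -7, so T⁻¹ = [[0, -1/7], [-1, 1/7]].
N⁻¹K = [[-15, -1], [18, -3]].
P = (N⁻¹K)T⁻¹ = [[1, 2], [3, -3]].

P = [[1, 2], [3, -3]]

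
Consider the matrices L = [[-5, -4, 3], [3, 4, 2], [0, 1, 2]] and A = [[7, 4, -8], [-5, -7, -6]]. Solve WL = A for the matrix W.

W = [[-2, -1, 0], [-2, -5, 5]]

L is on the right of W, so right-multiply by L⁻¹: W = AL⁻¹.
det L = 3, so L⁻¹ = [[2, 11/3, -20/3], [-2, -10/3, 19/3], [1, 5/3, -8/3]].
W = AL⁻¹ = [[7, 4, -8], [-5, -7, -6]] · [[2, 11/3, -20/3], [-2, -10/3, 19/3], [1, 5/3, -8/3]] = [[-2, -1, 0], [-2, -5, 5]].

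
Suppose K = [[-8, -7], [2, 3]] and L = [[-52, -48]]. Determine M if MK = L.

Right-multiplying both sides by K⁻¹ gives M = LK⁻¹.
det K = -10, so K⁻¹ = [[-3/10, -7/10], [1/5, 4/5]].
M = LK⁻¹ = [[-52, -48]] · [[-3/10, -7/10], [1/5, 4/5]] = [[6, -2]].

M = [[6, -2]]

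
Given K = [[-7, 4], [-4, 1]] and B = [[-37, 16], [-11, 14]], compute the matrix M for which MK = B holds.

M = [[3, 4], [5, -6]]

Right-multiplying both sides by K⁻¹ gives M = BK⁻¹.
det K = 9; the adjugate gives K⁻¹ = [[1/9, -4/9], [4/9, -7/9]].
M = BK⁻¹ = [[-37, 16], [-11, 14]] · [[1/9, -4/9], [4/9, -7/9]] = [[3, 4], [5, -6]].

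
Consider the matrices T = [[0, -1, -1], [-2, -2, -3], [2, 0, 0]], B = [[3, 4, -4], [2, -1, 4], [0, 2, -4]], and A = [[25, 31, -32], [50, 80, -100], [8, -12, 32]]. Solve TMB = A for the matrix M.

M = [[0, 2, -2], [-5, -1, -3], [0, -4, -5]]

M = T⁻¹AB⁻¹ (apply T⁻¹ on the left and B⁻¹ on the right).
det T = 2, so T⁻¹ = [[0, 0, 1/2], [-3, 1, 1], [2, -1, -1]].
det B = 4; the adjugate gives B⁻¹ = [[-1, 2, 3], [2, -3, -5], [1, -3/2, -11/4]].
T⁻¹A = [[4, -6, 16], [-17, -25, 28], [-8, -6, 4]].
M = (T⁻¹A)B⁻¹ = [[0, 2, -2], [-5, -1, -3], [0, -4, -5]].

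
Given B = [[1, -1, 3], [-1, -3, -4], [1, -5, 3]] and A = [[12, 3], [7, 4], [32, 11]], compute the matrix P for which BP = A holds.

P = [[4, -2], [-5, -2], [1, 1]]

B is on the left of P, so left-multiply by B⁻¹: P = B⁻¹A.
det B = -4, so B⁻¹ = [[29/4, 3, -13/4], [1/4, 0, -1/4], [-2, -1, 1]].
P = B⁻¹A = [[29/4, 3, -13/4], [1/4, 0, -1/4], [-2, -1, 1]] · [[12, 3], [7, 4], [32, 11]] = [[4, -2], [-5, -2], [1, 1]].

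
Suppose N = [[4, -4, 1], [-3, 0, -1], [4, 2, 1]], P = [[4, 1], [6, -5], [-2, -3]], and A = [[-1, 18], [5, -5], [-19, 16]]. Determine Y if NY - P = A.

NY = A + P = [[3, 19], [11, -10], [-21, 13]].
N is on the left of Y, so left-multiply by N⁻¹: Y = N⁻¹(A + P).
det N = 6; the adjugate gives N⁻¹ = [[1/3, 1, 2/3], [-1/6, 0, 1/6], [-1, -4, -2]].
Y = N⁻¹(A + P) = [[-2, 5], [-4, -1], [-5, -5]].

Y = [[-2, 5], [-4, -1], [-5, -5]]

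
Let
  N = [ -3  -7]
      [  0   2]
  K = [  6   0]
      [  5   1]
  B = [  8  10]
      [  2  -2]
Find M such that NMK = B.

Isolating M: multiply by N⁻¹ from the left and K⁻¹ from the right, so M = N⁻¹BK⁻¹.
N has determinant -6; N⁻¹ = [[-1/3, -7/6], [0, 1/2]].
det K = 6, so K⁻¹ = [[1/6, 0], [-5/6, 1]].
N⁻¹B = [[-5, -1], [1, -1]].
M = (N⁻¹B)K⁻¹ = [[0, -1], [1, -1]].

M = [[0, -1], [1, -1]]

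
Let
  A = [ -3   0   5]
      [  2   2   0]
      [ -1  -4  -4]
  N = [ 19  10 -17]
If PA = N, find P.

A is on the right of P, so right-multiply by A⁻¹: P = NA⁻¹.
det A = -6, so A⁻¹ = [[4/3, 10/3, 5/3], [-4/3, -17/6, -5/3], [1, 2, 1]].
P = NA⁻¹ = [[19, 10, -17]] · [[4/3, 10/3, 5/3], [-4/3, -17/6, -5/3], [1, 2, 1]] = [[-5, 1, -2]].

P = [[-5, 1, -2]]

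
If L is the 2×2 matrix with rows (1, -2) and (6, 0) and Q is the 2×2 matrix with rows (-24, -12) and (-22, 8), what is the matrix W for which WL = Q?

W = [[6, -5], [-4, -3]]

Right-multiplying both sides by L⁻¹ gives W = QL⁻¹.
det L = 12; the adjugate gives L⁻¹ = [[0, 1/6], [-1/2, 1/12]].
W = QL⁻¹ = [[-24, -12], [-22, 8]] · [[0, 1/6], [-1/2, 1/12]] = [[6, -5], [-4, -3]].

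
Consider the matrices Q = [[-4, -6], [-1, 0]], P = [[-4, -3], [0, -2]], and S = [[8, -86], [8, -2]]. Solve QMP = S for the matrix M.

M = [[2, -4], [-1, -5]]

M = Q⁻¹SP⁻¹ (apply Q⁻¹ on the left and P⁻¹ on the right).
Q has determinant -6; Q⁻¹ = [[0, -1], [-1/6, 2/3]].
det P = 8, so P⁻¹ = [[-1/4, 3/8], [0, -1/2]].
Q⁻¹S = [[-8, 2], [4, 13]].
M = (Q⁻¹S)P⁻¹ = [[2, -4], [-1, -5]].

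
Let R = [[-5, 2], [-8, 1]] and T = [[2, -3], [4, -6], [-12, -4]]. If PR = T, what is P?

P = [[-2, 1], [-4, 2], [-4, 4]]

R is on the right of P, so right-multiply by R⁻¹: P = TR⁻¹.
det R = 11, so R⁻¹ = [[1/11, -2/11], [8/11, -5/11]].
P = TR⁻¹ = [[2, -3], [4, -6], [-12, -4]] · [[1/11, -2/11], [8/11, -5/11]] = [[-2, 1], [-4, 2], [-4, 4]].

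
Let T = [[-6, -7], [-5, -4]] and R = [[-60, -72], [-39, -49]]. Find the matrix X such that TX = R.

X = [[3, 5], [6, 6]]

T is on the left of X, so left-multiply by T⁻¹: X = T⁻¹R.
det T = -11; the adjugate gives T⁻¹ = [[4/11, -7/11], [-5/11, 6/11]].
X = T⁻¹R = [[4/11, -7/11], [-5/11, 6/11]] · [[-60, -72], [-39, -49]] = [[3, 5], [6, 6]].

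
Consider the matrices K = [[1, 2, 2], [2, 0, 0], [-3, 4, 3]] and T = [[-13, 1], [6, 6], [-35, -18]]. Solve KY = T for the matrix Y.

Left-multiplying both sides by K⁻¹ gives Y = K⁻¹T.
det K = 4; the adjugate gives K⁻¹ = [[0, 1/2, 0], [-3/2, 9/4, 1], [2, -5/2, -1]].
Y = K⁻¹T = [[0, 1/2, 0], [-3/2, 9/4, 1], [2, -5/2, -1]] · [[-13, 1], [6, 6], [-35, -18]] = [[3, 3], [-2, -6], [-6, 5]].

Y = [[3, 3], [-2, -6], [-6, 5]]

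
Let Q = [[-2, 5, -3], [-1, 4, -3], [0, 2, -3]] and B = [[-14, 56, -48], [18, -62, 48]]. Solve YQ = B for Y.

Q is on the right of Y, so right-multiply by Q⁻¹: Y = BQ⁻¹.
Q has determinant 3; Q⁻¹ = [[-2, 3, -1], [-1, 2, -1], [-2/3, 4/3, -1]].
Y = BQ⁻¹ = [[-14, 56, -48], [18, -62, 48]] · [[-2, 3, -1], [-1, 2, -1], [-2/3, 4/3, -1]] = [[4, 6, 6], [-6, -6, -4]].

Y = [[4, 6, 6], [-6, -6, -4]]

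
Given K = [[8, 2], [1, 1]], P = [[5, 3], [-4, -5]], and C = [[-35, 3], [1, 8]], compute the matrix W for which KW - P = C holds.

W = [[-4, 0], [1, 3]]

KW = C + P = [[-30, 6], [-3, 3]].
Left-multiplying both sides by K⁻¹ gives W = K⁻¹(C + P).
K has determinant 6; K⁻¹ = [[1/6, -1/3], [-1/6, 4/3]].
W = K⁻¹(C + P) = [[-4, 0], [1, 3]].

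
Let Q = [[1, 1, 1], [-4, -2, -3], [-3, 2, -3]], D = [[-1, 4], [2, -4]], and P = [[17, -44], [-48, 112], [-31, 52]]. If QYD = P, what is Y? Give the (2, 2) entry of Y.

Isolating Y: multiply by Q⁻¹ from the left and D⁻¹ from the right, so Y = Q⁻¹PD⁻¹.
Q has determinant -5; Q⁻¹ = [[-12/5, -1, 1/5], [3/5, 0, 1/5], [14/5, 1, -2/5]].
det D = -4, so D⁻¹ = [[1, 1], [1/2, 1/4]].
Q⁻¹P = [[1, 4], [4, -16], [12, -32]].
Y = (Q⁻¹P)D⁻¹ = [[3, 2], [-4, 0], [-4, 4]].

0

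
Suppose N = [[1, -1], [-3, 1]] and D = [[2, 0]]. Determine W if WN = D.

Right-multiplying both sides by N⁻¹ gives W = DN⁻¹.
det N = -2; the adjugate gives N⁻¹ = [[-1/2, -1/2], [-3/2, -1/2]].
W = DN⁻¹ = [[2, 0]] · [[-1/2, -1/2], [-3/2, -1/2]] = [[-1, -1]].

W = [[-1, -1]]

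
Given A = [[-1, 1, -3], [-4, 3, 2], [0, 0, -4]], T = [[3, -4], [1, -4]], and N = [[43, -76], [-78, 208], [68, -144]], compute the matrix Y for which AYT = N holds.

Y = [[5, 5], [5, -3], [-4, -5]]

Left-multiply by A⁻¹ and right-multiply by T⁻¹: Y = A⁻¹NT⁻¹.
det A = -4; the adjugate gives A⁻¹ = [[3, -1, -11/4], [4, -1, -7/2], [0, 0, -1/4]].
det T = -8; the adjugate gives T⁻¹ = [[1/2, -1/2], [1/8, -3/8]].
A⁻¹N = [[20, -40], [12, -8], [-17, 36]].
Y = (A⁻¹N)T⁻¹ = [[5, 5], [5, -3], [-4, -5]].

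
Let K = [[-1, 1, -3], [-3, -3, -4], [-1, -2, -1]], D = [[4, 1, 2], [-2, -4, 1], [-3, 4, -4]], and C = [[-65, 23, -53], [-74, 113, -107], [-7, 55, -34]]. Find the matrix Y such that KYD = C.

Y = K⁻¹CD⁻¹ (apply K⁻¹ on the left and D⁻¹ on the right).
det K = -3, so K⁻¹ = [[5/3, -7/3, 13/3], [-1/3, 2/3, -5/3], [-1, 1, -2]].
det D = -3; the adjugate gives D⁻¹ = [[-4, -4, -3], [11/3, 10/3, 8/3], [20/3, 19/3, 14/3]].
K⁻¹C = [[34, 13, 14], [-16, -24, 3], [5, -20, 14]].
Y = (K⁻¹C)D⁻¹ = [[5, -4, -2], [-4, 3, -2], [0, 2, -3]].

Y = [[5, -4, -2], [-4, 3, -2], [0, 2, -3]]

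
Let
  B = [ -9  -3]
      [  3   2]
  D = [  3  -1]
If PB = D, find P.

P = [[-1, -2]]

B is on the right of P, so right-multiply by B⁻¹: P = DB⁻¹.
det B = -9, so B⁻¹ = [[-2/9, -1/3], [1/3, 1]].
P = DB⁻¹ = [[3, -1]] · [[-2/9, -1/3], [1/3, 1]] = [[-1, -2]].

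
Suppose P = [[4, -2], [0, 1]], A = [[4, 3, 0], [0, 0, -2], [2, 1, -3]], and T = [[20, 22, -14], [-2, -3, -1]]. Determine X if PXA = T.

Left-multiply by P⁻¹ and right-multiply by A⁻¹: X = P⁻¹TA⁻¹.
P has determinant 4; P⁻¹ = [[1/4, 1/2], [0, 1]].
det A = -4; the adjugate gives A⁻¹ = [[-1/2, -9/4, 3/2], [1, 3, -2], [0, -1/2, 0]].
P⁻¹T = [[4, 4, -4], [-2, -3, -1]].
X = (P⁻¹T)A⁻¹ = [[2, 5, -2], [-2, -4, 3]].

X = [[2, 5, -2], [-2, -4, 3]]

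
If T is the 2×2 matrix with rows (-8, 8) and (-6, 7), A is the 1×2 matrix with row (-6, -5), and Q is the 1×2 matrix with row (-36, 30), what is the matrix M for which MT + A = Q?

MT = Q − A = [[-30, 35]].
Since T sits to the right of M, M = (Q − A)T⁻¹.
det T = -8; the adjugate gives T⁻¹ = [[-7/8, 1], [-3/4, 1]].
M = (Q − A)T⁻¹ = [[0, 5]].

M = [[0, 5]]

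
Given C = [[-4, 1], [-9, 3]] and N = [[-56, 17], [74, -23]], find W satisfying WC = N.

Since C sits to the right of W, W = NC⁻¹.
det C = -3, so C⁻¹ = [[-1, 1/3], [-3, 4/3]].
W = NC⁻¹ = [[-56, 17], [74, -23]] · [[-1, 1/3], [-3, 4/3]] = [[5, 4], [-5, -6]].

W = [[5, 4], [-5, -6]]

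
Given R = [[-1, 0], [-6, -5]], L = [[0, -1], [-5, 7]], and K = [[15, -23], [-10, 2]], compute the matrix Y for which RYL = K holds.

Left-multiply by R⁻¹ and right-multiply by L⁻¹: Y = R⁻¹KL⁻¹.
det R = 5; the adjugate gives R⁻¹ = [[-1, 0], [6/5, -1/5]].
det L = -5; the adjugate gives L⁻¹ = [[-7/5, -1/5], [-1, 0]].
R⁻¹K = [[-15, 23], [20, -28]].
Y = (R⁻¹K)L⁻¹ = [[-2, 3], [0, -4]].

Y = [[-2, 3], [0, -4]]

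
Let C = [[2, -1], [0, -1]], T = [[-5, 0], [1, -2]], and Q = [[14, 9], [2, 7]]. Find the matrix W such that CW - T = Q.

W = [[3, 2], [-3, -5]]

CW = Q + T = [[9, 9], [3, 5]].
Left-multiplying both sides by C⁻¹ gives W = C⁻¹(Q + T).
det C = -2; the adjugate gives C⁻¹ = [[1/2, -1/2], [0, -1]].
W = C⁻¹(Q + T) = [[3, 2], [-3, -5]].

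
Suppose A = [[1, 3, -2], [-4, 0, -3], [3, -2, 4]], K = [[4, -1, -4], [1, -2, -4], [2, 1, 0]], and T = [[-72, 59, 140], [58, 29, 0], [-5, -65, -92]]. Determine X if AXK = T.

X = [[0, -3, -5], [-5, -3, 1], [0, 4, -3]]

Left-multiply by A⁻¹ and right-multiply by K⁻¹: X = A⁻¹TK⁻¹.
det A = -1, so A⁻¹ = [[6, 8, 9], [-7, -10, -11], [-8, -11, -12]].
det K = 4; the adjugate gives K⁻¹ = [[1, -1, -1], [-2, 2, 3], [5/4, -3/2, -7/4]].
A⁻¹T = [[-13, 1, 12], [-21, 12, 32], [-2, -11, -16]].
X = (A⁻¹T)K⁻¹ = [[0, -3, -5], [-5, -3, 1], [0, 4, -3]].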